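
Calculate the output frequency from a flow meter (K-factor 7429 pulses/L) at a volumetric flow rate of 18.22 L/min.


Frequency = K * Q / 60 (converting L/min to L/s).
f = 7429 * 18.22 / 60
f = 135356.38 / 60
f = 2255.94 Hz

2255.94 Hz


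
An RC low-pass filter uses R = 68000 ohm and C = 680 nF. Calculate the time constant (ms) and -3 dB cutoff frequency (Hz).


Time constant: tau = R * C.
tau = 68000 * 6.80e-07 = 0.04624 s
tau = 46.24 ms
Cutoff frequency: fc = 1 / (2*pi*R*C).
fc = 1 / (2*pi*0.04624) = 3.44 Hz

tau = 46.24 ms, fc = 3.44 Hz


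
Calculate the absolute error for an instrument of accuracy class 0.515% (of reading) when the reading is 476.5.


Absolute error = (accuracy% / 100) * reading.
Error = (0.515 / 100) * 476.5
Error = 0.00515 * 476.5
Error = 2.454

2.454


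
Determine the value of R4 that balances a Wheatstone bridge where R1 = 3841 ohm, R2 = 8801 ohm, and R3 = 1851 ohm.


At balance: R1*R4 = R2*R3, so R4 = R2*R3/R1.
R4 = 8801 * 1851 / 3841
R4 = 16290651 / 3841
R4 = 4241.25 ohm

4241.25 ohm


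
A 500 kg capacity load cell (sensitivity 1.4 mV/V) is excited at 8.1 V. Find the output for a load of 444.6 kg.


Vout = rated_output * Vex * (load / capacity).
Vout = 1.4 * 8.1 * (444.6 / 500)
Vout = 1.4 * 8.1 * 0.8892
Vout = 10.084 mV

10.084 mV


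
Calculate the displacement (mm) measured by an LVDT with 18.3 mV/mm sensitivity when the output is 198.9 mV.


Displacement = Vout / sensitivity.
d = 198.9 / 18.3
d = 10.869 mm

10.869 mm


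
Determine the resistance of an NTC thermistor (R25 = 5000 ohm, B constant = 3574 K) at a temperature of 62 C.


NTC thermistor equation: Rt = R25 * exp(B * (1/T - 1/T25)).
T in Kelvin: 335.15 K, T25 = 298.15 K
1/T - 1/T25 = 1/335.15 - 1/298.15 = -0.00037028
B * (1/T - 1/T25) = 3574 * -0.00037028 = -1.3234
Rt = 5000 * exp(-1.3234) = 1331.2 ohm

1331.2 ohm


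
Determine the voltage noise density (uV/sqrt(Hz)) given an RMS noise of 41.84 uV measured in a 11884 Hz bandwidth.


Noise spectral density = Vrms / sqrt(BW).
NSD = 41.84 / sqrt(11884)
NSD = 41.84 / 109.0138
NSD = 0.3838 uV/sqrt(Hz)

0.3838 uV/sqrt(Hz)


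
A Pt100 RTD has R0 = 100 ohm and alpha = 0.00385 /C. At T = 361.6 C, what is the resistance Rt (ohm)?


The RTD equation: Rt = R0 * (1 + alpha * T).
Rt = 100 * (1 + 0.00385 * 361.6)
Rt = 100 * (1 + 1.39216)
Rt = 100 * 2.39216
Rt = 239.216 ohm

239.216 ohm


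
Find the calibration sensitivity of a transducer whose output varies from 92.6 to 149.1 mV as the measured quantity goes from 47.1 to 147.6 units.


Sensitivity = (y2 - y1) / (x2 - x1).
S = (149.1 - 92.6) / (147.6 - 47.1)
S = 56.5 / 100.5
S = 0.5622 mV/unit

0.5622 mV/unit


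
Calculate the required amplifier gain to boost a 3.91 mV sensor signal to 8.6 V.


Gain = Vout / Vin (converting to same units).
G = 8.6 V / 3.91 mV
G = 8600.0 mV / 3.91 mV
G = 2199.49

2199.49


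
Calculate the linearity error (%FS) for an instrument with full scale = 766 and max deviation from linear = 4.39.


Linearity error = (max deviation / full scale) * 100%.
Linearity = (4.39 / 766) * 100
Linearity = 0.573 %FS

0.573 %FS


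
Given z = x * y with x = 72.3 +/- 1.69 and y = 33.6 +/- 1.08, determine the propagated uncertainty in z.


For a product z = x*y, the relative uncertainty is:
uz/z = sqrt((ux/x)^2 + (uy/y)^2)
Relative uncertainties: ux/x = 1.69/72.3 = 0.023375
uy/y = 1.08/33.6 = 0.032143
z = 72.3 * 33.6 = 2429.3
uz = 2429.3 * sqrt(0.023375^2 + 0.032143^2) = 96.548

96.548


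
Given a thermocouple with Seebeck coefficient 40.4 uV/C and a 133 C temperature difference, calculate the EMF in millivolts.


The thermocouple output V = sensitivity * dT.
V = 40.4 uV/C * 133 C
V = 5373.2 uV
V = 5.373 mV

5.373 mV


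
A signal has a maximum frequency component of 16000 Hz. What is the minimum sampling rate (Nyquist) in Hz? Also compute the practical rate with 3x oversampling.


By Nyquist theorem, fs_min = 2 * fmax.
fs_min = 2 * 16000 = 32000 Hz
Practical rate = 3 * fs_min = 3 * 32000 = 96000 Hz

fs_min = 32000 Hz, fs_practical = 96000 Hz


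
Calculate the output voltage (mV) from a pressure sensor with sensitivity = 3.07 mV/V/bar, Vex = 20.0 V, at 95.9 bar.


Output = sensitivity * Vex * P.
Vout = 3.07 * 20.0 * 95.9
Vout = 61.4 * 95.9
Vout = 5888.26 mV

5888.26 mV


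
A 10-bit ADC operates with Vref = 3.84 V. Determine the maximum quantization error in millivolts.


The maximum quantization error is +/- LSB/2.
LSB = Vref / 2^n = 3.84 / 1024 = 0.00375 V
Max error = LSB / 2 = 0.00375 / 2 = 0.001875 V
Max error = 1.875 mV

1.875 mV


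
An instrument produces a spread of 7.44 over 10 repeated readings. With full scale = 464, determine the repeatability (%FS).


Repeatability = (spread / full scale) * 100%.
R = (7.44 / 464) * 100
R = 1.603 %FS

1.603 %FS


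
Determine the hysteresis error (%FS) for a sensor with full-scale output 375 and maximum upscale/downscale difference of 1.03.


Hysteresis = (max difference / full scale) * 100%.
H = (1.03 / 375) * 100
H = 0.275 %FS

0.275 %FS


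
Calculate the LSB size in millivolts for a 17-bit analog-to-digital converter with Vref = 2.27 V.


The resolution (LSB) of an ADC is Vref / 2^n.
LSB = 2.27 / 2^17
LSB = 2.27 / 131072
LSB = 1.732e-05 V = 0.01731873 mV

0.01731873 mV


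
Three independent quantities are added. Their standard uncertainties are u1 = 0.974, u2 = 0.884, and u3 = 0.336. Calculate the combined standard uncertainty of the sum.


For a sum of independent quantities, uc = sqrt(u1^2 + u2^2 + u3^2).
uc = sqrt(0.974^2 + 0.884^2 + 0.336^2)
uc = sqrt(0.948676 + 0.781456 + 0.112896)
uc = 1.3576

1.3576


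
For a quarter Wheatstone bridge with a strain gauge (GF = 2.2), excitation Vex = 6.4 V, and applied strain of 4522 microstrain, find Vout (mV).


Quarter bridge output: Vout = (GF * epsilon * Vex) / 4.
Vout = (2.2 * 4522e-6 * 6.4) / 4
Vout = 0.06366976 / 4 V
Vout = 0.01591744 V = 15.9174 mV

15.9174 mV


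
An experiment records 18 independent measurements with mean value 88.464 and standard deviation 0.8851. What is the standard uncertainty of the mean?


The standard uncertainty for Type A evaluation is u = s / sqrt(n).
u = 0.8851 / sqrt(18)
u = 0.8851 / 4.2426
u = 0.2086

0.2086


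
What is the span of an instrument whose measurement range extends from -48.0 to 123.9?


Span = upper range - lower range.
Span = 123.9 - (-48.0)
Span = 171.9

171.9


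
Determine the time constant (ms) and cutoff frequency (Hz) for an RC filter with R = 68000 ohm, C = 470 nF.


Time constant: tau = R * C.
tau = 68000 * 4.70e-07 = 0.03196 s
tau = 31.96 ms
Cutoff frequency: fc = 1 / (2*pi*R*C).
fc = 1 / (2*pi*0.03196) = 4.98 Hz

tau = 31.96 ms, fc = 4.98 Hz


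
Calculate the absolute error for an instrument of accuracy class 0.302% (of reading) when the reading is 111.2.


Absolute error = (accuracy% / 100) * reading.
Error = (0.302 / 100) * 111.2
Error = 0.00302 * 111.2
Error = 0.3358

0.3358


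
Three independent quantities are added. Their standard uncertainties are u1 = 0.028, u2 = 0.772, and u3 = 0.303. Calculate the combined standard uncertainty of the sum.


For a sum of independent quantities, uc = sqrt(u1^2 + u2^2 + u3^2).
uc = sqrt(0.028^2 + 0.772^2 + 0.303^2)
uc = sqrt(0.000784 + 0.595984 + 0.091809)
uc = 0.8298

0.8298


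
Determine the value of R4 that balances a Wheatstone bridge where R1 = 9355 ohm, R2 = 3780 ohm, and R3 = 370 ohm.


At balance: R1*R4 = R2*R3, so R4 = R2*R3/R1.
R4 = 3780 * 370 / 9355
R4 = 1398600 / 9355
R4 = 149.5 ohm

149.5 ohm


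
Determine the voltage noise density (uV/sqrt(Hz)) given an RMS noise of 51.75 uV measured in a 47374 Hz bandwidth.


Noise spectral density = Vrms / sqrt(BW).
NSD = 51.75 / sqrt(47374)
NSD = 51.75 / 217.6557
NSD = 0.2378 uV/sqrt(Hz)

0.2378 uV/sqrt(Hz)


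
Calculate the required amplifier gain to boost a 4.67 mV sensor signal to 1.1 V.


Gain = Vout / Vin (converting to same units).
G = 1.1 V / 4.67 mV
G = 1100.0 mV / 4.67 mV
G = 235.55

235.55


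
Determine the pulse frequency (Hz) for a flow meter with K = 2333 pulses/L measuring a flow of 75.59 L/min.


Frequency = K * Q / 60 (converting L/min to L/s).
f = 2333 * 75.59 / 60
f = 176351.47 / 60
f = 2939.19 Hz

2939.19 Hz


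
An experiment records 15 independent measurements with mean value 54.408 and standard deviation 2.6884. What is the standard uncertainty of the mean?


The standard uncertainty for Type A evaluation is u = s / sqrt(n).
u = 2.6884 / sqrt(15)
u = 2.6884 / 3.873
u = 0.6941

0.6941


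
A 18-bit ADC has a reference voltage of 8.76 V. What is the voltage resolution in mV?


The resolution (LSB) of an ADC is Vref / 2^n.
LSB = 8.76 / 2^18
LSB = 8.76 / 262144
LSB = 3.342e-05 V = 0.03341675 mV

0.03341675 mV


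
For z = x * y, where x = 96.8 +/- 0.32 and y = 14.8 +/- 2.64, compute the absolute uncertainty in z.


For a product z = x*y, the relative uncertainty is:
uz/z = sqrt((ux/x)^2 + (uy/y)^2)
Relative uncertainties: ux/x = 0.32/96.8 = 0.003306
uy/y = 2.64/14.8 = 0.178378
z = 96.8 * 14.8 = 1432.6
uz = 1432.6 * sqrt(0.003306^2 + 0.178378^2) = 255.596

255.596


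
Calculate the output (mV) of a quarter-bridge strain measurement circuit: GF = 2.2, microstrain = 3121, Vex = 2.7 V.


Quarter bridge output: Vout = (GF * epsilon * Vex) / 4.
Vout = (2.2 * 3121e-6 * 2.7) / 4
Vout = 0.01853874 / 4 V
Vout = 0.00463469 V = 4.6347 mV

4.6347 mV


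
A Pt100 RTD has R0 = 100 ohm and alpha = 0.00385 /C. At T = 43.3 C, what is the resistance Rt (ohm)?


The RTD equation: Rt = R0 * (1 + alpha * T).
Rt = 100 * (1 + 0.00385 * 43.3)
Rt = 100 * (1 + 0.166705)
Rt = 100 * 1.166705
Rt = 116.67 ohm

116.67 ohm


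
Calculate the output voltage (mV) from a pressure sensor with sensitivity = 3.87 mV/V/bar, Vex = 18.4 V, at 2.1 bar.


Output = sensitivity * Vex * P.
Vout = 3.87 * 18.4 * 2.1
Vout = 71.208 * 2.1
Vout = 149.54 mV

149.54 mV


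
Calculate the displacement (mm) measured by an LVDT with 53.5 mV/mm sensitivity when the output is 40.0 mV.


Displacement = Vout / sensitivity.
d = 40.0 / 53.5
d = 0.748 mm

0.748 mm


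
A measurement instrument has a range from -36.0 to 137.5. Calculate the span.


Span = upper range - lower range.
Span = 137.5 - (-36.0)
Span = 173.5

173.5


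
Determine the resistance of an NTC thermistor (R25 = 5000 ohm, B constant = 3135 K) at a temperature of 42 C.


NTC thermistor equation: Rt = R25 * exp(B * (1/T - 1/T25)).
T in Kelvin: 315.15 K, T25 = 298.15 K
1/T - 1/T25 = 1/315.15 - 1/298.15 = -0.00018092
B * (1/T - 1/T25) = 3135 * -0.00018092 = -0.5672
Rt = 5000 * exp(-0.5672) = 2835.6 ohm

2835.6 ohm


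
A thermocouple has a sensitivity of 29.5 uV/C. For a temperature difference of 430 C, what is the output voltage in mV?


The thermocouple output V = sensitivity * dT.
V = 29.5 uV/C * 430 C
V = 12685.0 uV
V = 12.685 mV

12.685 mV


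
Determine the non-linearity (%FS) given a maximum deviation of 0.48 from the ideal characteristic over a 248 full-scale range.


Linearity error = (max deviation / full scale) * 100%.
Linearity = (0.48 / 248) * 100
Linearity = 0.194 %FS

0.194 %FS


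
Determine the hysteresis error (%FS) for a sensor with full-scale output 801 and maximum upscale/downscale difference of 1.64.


Hysteresis = (max difference / full scale) * 100%.
H = (1.64 / 801) * 100
H = 0.205 %FS

0.205 %FS


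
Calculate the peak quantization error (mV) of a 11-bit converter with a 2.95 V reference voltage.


The maximum quantization error is +/- LSB/2.
LSB = Vref / 2^n = 2.95 / 2048 = 0.00144043 V
Max error = LSB / 2 = 0.00144043 / 2 = 0.00072021 V
Max error = 0.7202 mV

0.7202 mV


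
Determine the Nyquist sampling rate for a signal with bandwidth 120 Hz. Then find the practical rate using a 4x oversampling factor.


By Nyquist theorem, fs_min = 2 * fmax.
fs_min = 2 * 120 = 240 Hz
Practical rate = 4 * fs_min = 4 * 240 = 960 Hz

fs_min = 240 Hz, fs_practical = 960 Hz


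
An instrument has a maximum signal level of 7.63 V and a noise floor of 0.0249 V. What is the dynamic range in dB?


Dynamic range = 20 * log10(Vmax / Vnoise).
DR = 20 * log10(7.63 / 0.0249)
DR = 20 * log10(306.43)
DR = 49.73 dB

49.73 dB


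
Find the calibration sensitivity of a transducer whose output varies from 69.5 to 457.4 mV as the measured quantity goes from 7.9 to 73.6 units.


Sensitivity = (y2 - y1) / (x2 - x1).
S = (457.4 - 69.5) / (73.6 - 7.9)
S = 387.9 / 65.7
S = 5.9041 mV/unit

5.9041 mV/unit


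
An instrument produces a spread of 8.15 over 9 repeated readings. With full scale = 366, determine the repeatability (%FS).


Repeatability = (spread / full scale) * 100%.
R = (8.15 / 366) * 100
R = 2.227 %FS

2.227 %FS


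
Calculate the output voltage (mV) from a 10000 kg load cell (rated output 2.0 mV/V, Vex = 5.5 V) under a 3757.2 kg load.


Vout = rated_output * Vex * (load / capacity).
Vout = 2.0 * 5.5 * (3757.2 / 10000)
Vout = 2.0 * 5.5 * 0.37572
Vout = 4.133 mV

4.133 mV


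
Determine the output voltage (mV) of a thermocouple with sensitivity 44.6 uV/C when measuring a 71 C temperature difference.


The thermocouple output V = sensitivity * dT.
V = 44.6 uV/C * 71 C
V = 3166.6 uV
V = 3.167 mV

3.167 mV


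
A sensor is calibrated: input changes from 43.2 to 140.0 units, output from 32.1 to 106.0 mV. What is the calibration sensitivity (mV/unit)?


Sensitivity = (y2 - y1) / (x2 - x1).
S = (106.0 - 32.1) / (140.0 - 43.2)
S = 73.9 / 96.8
S = 0.7634 mV/unit

0.7634 mV/unit


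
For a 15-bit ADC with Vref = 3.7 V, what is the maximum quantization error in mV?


The maximum quantization error is +/- LSB/2.
LSB = Vref / 2^n = 3.7 / 32768 = 0.00011292 V
Max error = LSB / 2 = 0.00011292 / 2 = 5.646e-05 V
Max error = 0.0565 mV

0.0565 mV


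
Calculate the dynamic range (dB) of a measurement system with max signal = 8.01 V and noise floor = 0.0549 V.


Dynamic range = 20 * log10(Vmax / Vnoise).
DR = 20 * log10(8.01 / 0.0549)
DR = 20 * log10(145.9)
DR = 43.28 dB

43.28 dB


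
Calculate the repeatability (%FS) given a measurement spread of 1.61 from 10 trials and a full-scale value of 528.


Repeatability = (spread / full scale) * 100%.
R = (1.61 / 528) * 100
R = 0.305 %FS

0.305 %FS


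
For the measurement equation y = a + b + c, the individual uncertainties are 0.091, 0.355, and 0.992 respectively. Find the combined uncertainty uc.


For a sum of independent quantities, uc = sqrt(u1^2 + u2^2 + u3^2).
uc = sqrt(0.091^2 + 0.355^2 + 0.992^2)
uc = sqrt(0.008281 + 0.126025 + 0.984064)
uc = 1.0575

1.0575


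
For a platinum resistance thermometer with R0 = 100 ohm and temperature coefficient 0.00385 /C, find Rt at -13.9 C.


The RTD equation: Rt = R0 * (1 + alpha * T).
Rt = 100 * (1 + 0.00385 * -13.9)
Rt = 100 * (1 + -0.053515)
Rt = 100 * 0.946485
Rt = 94.648 ohm

94.648 ohm


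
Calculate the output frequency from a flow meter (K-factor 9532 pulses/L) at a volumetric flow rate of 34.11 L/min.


Frequency = K * Q / 60 (converting L/min to L/s).
f = 9532 * 34.11 / 60
f = 325136.52 / 60
f = 5418.94 Hz

5418.94 Hz


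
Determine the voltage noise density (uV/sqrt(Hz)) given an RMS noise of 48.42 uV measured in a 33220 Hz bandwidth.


Noise spectral density = Vrms / sqrt(BW).
NSD = 48.42 / sqrt(33220)
NSD = 48.42 / 182.2635
NSD = 0.2657 uV/sqrt(Hz)

0.2657 uV/sqrt(Hz)


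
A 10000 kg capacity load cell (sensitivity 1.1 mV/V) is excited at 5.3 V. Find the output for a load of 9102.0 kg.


Vout = rated_output * Vex * (load / capacity).
Vout = 1.1 * 5.3 * (9102.0 / 10000)
Vout = 1.1 * 5.3 * 0.9102
Vout = 5.306 mV

5.306 mV


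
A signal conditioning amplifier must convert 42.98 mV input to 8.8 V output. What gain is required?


Gain = Vout / Vin (converting to same units).
G = 8.8 V / 42.98 mV
G = 8800.0 mV / 42.98 mV
G = 204.75

204.75


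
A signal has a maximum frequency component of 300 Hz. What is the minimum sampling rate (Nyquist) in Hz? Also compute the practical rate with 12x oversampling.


By Nyquist theorem, fs_min = 2 * fmax.
fs_min = 2 * 300 = 600 Hz
Practical rate = 12 * fs_min = 12 * 600 = 7200 Hz

fs_min = 600 Hz, fs_practical = 7200 Hz


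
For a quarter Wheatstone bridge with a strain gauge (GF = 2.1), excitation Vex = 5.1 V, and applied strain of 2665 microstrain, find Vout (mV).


Quarter bridge output: Vout = (GF * epsilon * Vex) / 4.
Vout = (2.1 * 2665e-6 * 5.1) / 4
Vout = 0.02854215 / 4 V
Vout = 0.00713554 V = 7.1355 mV

7.1355 mV


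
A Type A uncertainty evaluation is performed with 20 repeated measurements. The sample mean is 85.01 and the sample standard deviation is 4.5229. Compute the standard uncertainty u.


The standard uncertainty for Type A evaluation is u = s / sqrt(n).
u = 4.5229 / sqrt(20)
u = 4.5229 / 4.4721
u = 1.0114

1.0114


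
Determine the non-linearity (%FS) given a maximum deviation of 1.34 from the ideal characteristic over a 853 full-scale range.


Linearity error = (max deviation / full scale) * 100%.
Linearity = (1.34 / 853) * 100
Linearity = 0.157 %FS

0.157 %FS


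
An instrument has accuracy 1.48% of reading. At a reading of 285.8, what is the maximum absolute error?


Absolute error = (accuracy% / 100) * reading.
Error = (1.48 / 100) * 285.8
Error = 0.0148 * 285.8
Error = 4.2298

4.2298


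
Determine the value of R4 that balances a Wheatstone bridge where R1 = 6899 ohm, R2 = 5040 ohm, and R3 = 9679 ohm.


At balance: R1*R4 = R2*R3, so R4 = R2*R3/R1.
R4 = 5040 * 9679 / 6899
R4 = 48782160 / 6899
R4 = 7070.9 ohm

7070.9 ohm


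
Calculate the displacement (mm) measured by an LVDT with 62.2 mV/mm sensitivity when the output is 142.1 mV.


Displacement = Vout / sensitivity.
d = 142.1 / 62.2
d = 2.285 mm

2.285 mm


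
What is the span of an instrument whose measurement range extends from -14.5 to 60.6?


Span = upper range - lower range.
Span = 60.6 - (-14.5)
Span = 75.1

75.1


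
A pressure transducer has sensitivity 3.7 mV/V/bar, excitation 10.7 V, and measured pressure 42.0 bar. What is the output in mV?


Output = sensitivity * Vex * P.
Vout = 3.7 * 10.7 * 42.0
Vout = 39.59 * 42.0
Vout = 1662.78 mV

1662.78 mV


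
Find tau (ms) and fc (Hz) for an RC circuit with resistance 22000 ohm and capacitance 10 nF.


Time constant: tau = R * C.
tau = 22000 * 1.00e-08 = 0.00022 s
tau = 0.22 ms
Cutoff frequency: fc = 1 / (2*pi*R*C).
fc = 1 / (2*pi*0.00022) = 723.43 Hz

tau = 0.22 ms, fc = 723.43 Hz


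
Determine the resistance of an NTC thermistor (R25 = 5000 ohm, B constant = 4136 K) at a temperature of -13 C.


NTC thermistor equation: Rt = R25 * exp(B * (1/T - 1/T25)).
T in Kelvin: 260.15 K, T25 = 298.15 K
1/T - 1/T25 = 1/260.15 - 1/298.15 = 0.00048992
B * (1/T - 1/T25) = 4136 * 0.00048992 = 2.0263
Rt = 5000 * exp(2.0263) = 37930.1 ohm

37930.1 ohm


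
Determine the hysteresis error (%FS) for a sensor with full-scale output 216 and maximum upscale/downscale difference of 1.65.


Hysteresis = (max difference / full scale) * 100%.
H = (1.65 / 216) * 100
H = 0.764 %FS

0.764 %FS


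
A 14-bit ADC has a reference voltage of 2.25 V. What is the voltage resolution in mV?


The resolution (LSB) of an ADC is Vref / 2^n.
LSB = 2.25 / 2^14
LSB = 2.25 / 16384
LSB = 0.00013733 V = 0.1373291 mV

0.1373291 mV


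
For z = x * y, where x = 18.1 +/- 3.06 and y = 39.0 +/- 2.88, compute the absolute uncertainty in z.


For a product z = x*y, the relative uncertainty is:
uz/z = sqrt((ux/x)^2 + (uy/y)^2)
Relative uncertainties: ux/x = 3.06/18.1 = 0.169061
uy/y = 2.88/39.0 = 0.073846
z = 18.1 * 39.0 = 705.9
uz = 705.9 * sqrt(0.169061^2 + 0.073846^2) = 130.228

130.228


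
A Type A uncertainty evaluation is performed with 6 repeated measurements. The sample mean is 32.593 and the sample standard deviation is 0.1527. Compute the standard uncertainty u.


The standard uncertainty for Type A evaluation is u = s / sqrt(n).
u = 0.1527 / sqrt(6)
u = 0.1527 / 2.4495
u = 0.0623

0.0623


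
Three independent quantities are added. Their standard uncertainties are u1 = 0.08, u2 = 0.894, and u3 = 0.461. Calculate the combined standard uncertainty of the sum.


For a sum of independent quantities, uc = sqrt(u1^2 + u2^2 + u3^2).
uc = sqrt(0.08^2 + 0.894^2 + 0.461^2)
uc = sqrt(0.0064 + 0.799236 + 0.212521)
uc = 1.009

1.009


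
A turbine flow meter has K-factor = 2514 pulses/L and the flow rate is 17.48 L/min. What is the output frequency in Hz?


Frequency = K * Q / 60 (converting L/min to L/s).
f = 2514 * 17.48 / 60
f = 43944.72 / 60
f = 732.41 Hz

732.41 Hz


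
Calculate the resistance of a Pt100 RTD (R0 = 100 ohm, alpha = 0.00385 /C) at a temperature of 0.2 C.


The RTD equation: Rt = R0 * (1 + alpha * T).
Rt = 100 * (1 + 0.00385 * 0.2)
Rt = 100 * (1 + 0.00077)
Rt = 100 * 1.00077
Rt = 100.077 ohm

100.077 ohm


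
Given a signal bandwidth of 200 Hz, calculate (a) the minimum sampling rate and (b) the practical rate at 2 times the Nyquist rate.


By Nyquist theorem, fs_min = 2 * fmax.
fs_min = 2 * 200 = 400 Hz
Practical rate = 2 * fs_min = 2 * 400 = 800 Hz

fs_min = 400 Hz, fs_practical = 800 Hz


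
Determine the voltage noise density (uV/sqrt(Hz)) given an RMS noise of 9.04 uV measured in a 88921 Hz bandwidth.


Noise spectral density = Vrms / sqrt(BW).
NSD = 9.04 / sqrt(88921)
NSD = 9.04 / 298.1962
NSD = 0.0303 uV/sqrt(Hz)

0.0303 uV/sqrt(Hz)


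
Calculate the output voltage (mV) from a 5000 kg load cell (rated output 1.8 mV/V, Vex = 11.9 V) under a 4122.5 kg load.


Vout = rated_output * Vex * (load / capacity).
Vout = 1.8 * 11.9 * (4122.5 / 5000)
Vout = 1.8 * 11.9 * 0.8245
Vout = 17.661 mV

17.661 mV


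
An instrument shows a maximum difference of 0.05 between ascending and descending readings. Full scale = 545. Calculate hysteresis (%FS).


Hysteresis = (max difference / full scale) * 100%.
H = (0.05 / 545) * 100
H = 0.009 %FS

0.009 %FS


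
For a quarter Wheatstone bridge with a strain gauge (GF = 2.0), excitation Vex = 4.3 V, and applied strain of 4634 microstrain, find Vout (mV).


Quarter bridge output: Vout = (GF * epsilon * Vex) / 4.
Vout = (2.0 * 4634e-6 * 4.3) / 4
Vout = 0.0398524 / 4 V
Vout = 0.0099631 V = 9.9631 mV

9.9631 mV


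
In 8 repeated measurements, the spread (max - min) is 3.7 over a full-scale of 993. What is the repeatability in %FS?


Repeatability = (spread / full scale) * 100%.
R = (3.7 / 993) * 100
R = 0.373 %FS

0.373 %FS


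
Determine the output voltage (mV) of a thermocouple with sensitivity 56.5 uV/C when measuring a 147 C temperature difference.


The thermocouple output V = sensitivity * dT.
V = 56.5 uV/C * 147 C
V = 8305.5 uV
V = 8.306 mV

8.306 mV


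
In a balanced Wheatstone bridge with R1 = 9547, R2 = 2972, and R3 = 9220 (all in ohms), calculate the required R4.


At balance: R1*R4 = R2*R3, so R4 = R2*R3/R1.
R4 = 2972 * 9220 / 9547
R4 = 27401840 / 9547
R4 = 2870.2 ohm

2870.2 ohm


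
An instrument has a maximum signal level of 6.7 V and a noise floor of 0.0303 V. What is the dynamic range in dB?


Dynamic range = 20 * log10(Vmax / Vnoise).
DR = 20 * log10(6.7 / 0.0303)
DR = 20 * log10(221.12)
DR = 46.89 dB

46.89 dB


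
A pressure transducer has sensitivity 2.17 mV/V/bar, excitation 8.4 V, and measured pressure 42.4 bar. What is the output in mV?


Output = sensitivity * Vex * P.
Vout = 2.17 * 8.4 * 42.4
Vout = 18.228 * 42.4
Vout = 772.87 mV

772.87 mV


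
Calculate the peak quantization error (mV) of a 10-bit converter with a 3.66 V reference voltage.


The maximum quantization error is +/- LSB/2.
LSB = Vref / 2^n = 3.66 / 1024 = 0.00357422 V
Max error = LSB / 2 = 0.00357422 / 2 = 0.00178711 V
Max error = 1.7871 mV

1.7871 mV


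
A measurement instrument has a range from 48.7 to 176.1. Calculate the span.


Span = upper range - lower range.
Span = 176.1 - (48.7)
Span = 127.4

127.4


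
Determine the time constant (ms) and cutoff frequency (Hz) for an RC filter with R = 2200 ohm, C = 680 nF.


Time constant: tau = R * C.
tau = 2200 * 6.80e-07 = 0.001496 s
tau = 1.496 ms
Cutoff frequency: fc = 1 / (2*pi*R*C).
fc = 1 / (2*pi*0.001496) = 106.39 Hz

tau = 1.496 ms, fc = 106.39 Hz


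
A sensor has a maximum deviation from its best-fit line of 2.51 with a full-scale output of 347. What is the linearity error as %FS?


Linearity error = (max deviation / full scale) * 100%.
Linearity = (2.51 / 347) * 100
Linearity = 0.723 %FS

0.723 %FS


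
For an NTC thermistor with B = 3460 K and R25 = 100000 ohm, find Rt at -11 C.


NTC thermistor equation: Rt = R25 * exp(B * (1/T - 1/T25)).
T in Kelvin: 262.15 K, T25 = 298.15 K
1/T - 1/T25 = 1/262.15 - 1/298.15 = 0.00046059
B * (1/T - 1/T25) = 3460 * 0.00046059 = 1.5937
Rt = 100000 * exp(1.5937) = 492169.8 ohm

492169.8 ohm


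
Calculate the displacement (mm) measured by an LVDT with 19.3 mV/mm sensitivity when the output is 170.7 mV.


Displacement = Vout / sensitivity.
d = 170.7 / 19.3
d = 8.845 mm

8.845 mm


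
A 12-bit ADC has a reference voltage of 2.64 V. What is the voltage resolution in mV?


The resolution (LSB) of an ADC is Vref / 2^n.
LSB = 2.64 / 2^12
LSB = 2.64 / 4096
LSB = 0.00064453 V = 0.64453125 mV

0.64453125 mV


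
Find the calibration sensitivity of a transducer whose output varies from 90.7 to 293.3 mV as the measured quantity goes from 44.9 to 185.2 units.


Sensitivity = (y2 - y1) / (x2 - x1).
S = (293.3 - 90.7) / (185.2 - 44.9)
S = 202.6 / 140.3
S = 1.444 mV/unit

1.444 mV/unit


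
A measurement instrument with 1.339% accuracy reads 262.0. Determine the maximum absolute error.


Absolute error = (accuracy% / 100) * reading.
Error = (1.339 / 100) * 262.0
Error = 0.01339 * 262.0
Error = 3.5082

3.5082


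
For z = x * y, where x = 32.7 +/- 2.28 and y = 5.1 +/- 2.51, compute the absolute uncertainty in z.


For a product z = x*y, the relative uncertainty is:
uz/z = sqrt((ux/x)^2 + (uy/y)^2)
Relative uncertainties: ux/x = 2.28/32.7 = 0.069725
uy/y = 2.51/5.1 = 0.492157
z = 32.7 * 5.1 = 166.8
uz = 166.8 * sqrt(0.069725^2 + 0.492157^2) = 82.897

82.897


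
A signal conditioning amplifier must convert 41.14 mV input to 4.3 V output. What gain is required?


Gain = Vout / Vin (converting to same units).
G = 4.3 V / 41.14 mV
G = 4300.0 mV / 41.14 mV
G = 104.52

104.52


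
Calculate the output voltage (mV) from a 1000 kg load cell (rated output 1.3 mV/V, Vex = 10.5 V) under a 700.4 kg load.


Vout = rated_output * Vex * (load / capacity).
Vout = 1.3 * 10.5 * (700.4 / 1000)
Vout = 1.3 * 10.5 * 0.7004
Vout = 9.56 mV

9.56 mV


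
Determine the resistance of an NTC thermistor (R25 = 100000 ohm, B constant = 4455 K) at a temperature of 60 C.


NTC thermistor equation: Rt = R25 * exp(B * (1/T - 1/T25)).
T in Kelvin: 333.15 K, T25 = 298.15 K
1/T - 1/T25 = 1/333.15 - 1/298.15 = -0.00035237
B * (1/T - 1/T25) = 4455 * -0.00035237 = -1.5698
Rt = 100000 * exp(-1.5698) = 20808.9 ohm

20808.9 ohm


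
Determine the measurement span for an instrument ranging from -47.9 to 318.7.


Span = upper range - lower range.
Span = 318.7 - (-47.9)
Span = 366.6

366.6


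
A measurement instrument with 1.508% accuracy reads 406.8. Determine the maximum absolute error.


Absolute error = (accuracy% / 100) * reading.
Error = (1.508 / 100) * 406.8
Error = 0.01508 * 406.8
Error = 6.1345

6.1345


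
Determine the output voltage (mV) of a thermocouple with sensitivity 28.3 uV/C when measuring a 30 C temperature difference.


The thermocouple output V = sensitivity * dT.
V = 28.3 uV/C * 30 C
V = 849.0 uV
V = 0.849 mV

0.849 mV


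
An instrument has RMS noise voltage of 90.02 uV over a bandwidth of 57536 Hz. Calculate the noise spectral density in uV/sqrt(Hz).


Noise spectral density = Vrms / sqrt(BW).
NSD = 90.02 / sqrt(57536)
NSD = 90.02 / 239.8666
NSD = 0.3753 uV/sqrt(Hz)

0.3753 uV/sqrt(Hz)


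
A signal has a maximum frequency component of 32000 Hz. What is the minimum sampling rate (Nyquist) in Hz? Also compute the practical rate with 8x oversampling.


By Nyquist theorem, fs_min = 2 * fmax.
fs_min = 2 * 32000 = 64000 Hz
Practical rate = 8 * fs_min = 8 * 64000 = 512000 Hz

fs_min = 64000 Hz, fs_practical = 512000 Hz


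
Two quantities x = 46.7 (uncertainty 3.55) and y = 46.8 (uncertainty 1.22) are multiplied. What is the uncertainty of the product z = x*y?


For a product z = x*y, the relative uncertainty is:
uz/z = sqrt((ux/x)^2 + (uy/y)^2)
Relative uncertainties: ux/x = 3.55/46.7 = 0.076017
uy/y = 1.22/46.8 = 0.026068
z = 46.7 * 46.8 = 2185.6
uz = 2185.6 * sqrt(0.076017^2 + 0.026068^2) = 175.638

175.638


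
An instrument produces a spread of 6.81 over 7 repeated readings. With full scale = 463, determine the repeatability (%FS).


Repeatability = (spread / full scale) * 100%.
R = (6.81 / 463) * 100
R = 1.471 %FS

1.471 %FS


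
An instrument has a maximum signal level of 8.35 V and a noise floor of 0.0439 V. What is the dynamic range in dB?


Dynamic range = 20 * log10(Vmax / Vnoise).
DR = 20 * log10(8.35 / 0.0439)
DR = 20 * log10(190.21)
DR = 45.58 dB

45.58 dB


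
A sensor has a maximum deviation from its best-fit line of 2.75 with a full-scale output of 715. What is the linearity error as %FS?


Linearity error = (max deviation / full scale) * 100%.
Linearity = (2.75 / 715) * 100
Linearity = 0.385 %FS

0.385 %FS


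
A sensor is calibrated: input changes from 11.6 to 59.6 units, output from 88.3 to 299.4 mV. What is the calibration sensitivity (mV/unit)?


Sensitivity = (y2 - y1) / (x2 - x1).
S = (299.4 - 88.3) / (59.6 - 11.6)
S = 211.1 / 48.0
S = 4.3979 mV/unit

4.3979 mV/unit


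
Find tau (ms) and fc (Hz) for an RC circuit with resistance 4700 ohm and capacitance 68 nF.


Time constant: tau = R * C.
tau = 4700 * 6.80e-08 = 0.0003196 s
tau = 0.3196 ms
Cutoff frequency: fc = 1 / (2*pi*R*C).
fc = 1 / (2*pi*0.0003196) = 497.98 Hz

tau = 0.3196 ms, fc = 497.98 Hz


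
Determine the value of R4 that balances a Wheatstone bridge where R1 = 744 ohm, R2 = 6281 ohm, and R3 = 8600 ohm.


At balance: R1*R4 = R2*R3, so R4 = R2*R3/R1.
R4 = 6281 * 8600 / 744
R4 = 54016600 / 744
R4 = 72602.96 ohm

72602.96 ohm


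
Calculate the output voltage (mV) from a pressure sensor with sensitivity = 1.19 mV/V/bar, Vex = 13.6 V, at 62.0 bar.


Output = sensitivity * Vex * P.
Vout = 1.19 * 13.6 * 62.0
Vout = 16.184 * 62.0
Vout = 1003.41 mV

1003.41 mV


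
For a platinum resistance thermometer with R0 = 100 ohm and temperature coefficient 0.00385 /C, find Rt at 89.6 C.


The RTD equation: Rt = R0 * (1 + alpha * T).
Rt = 100 * (1 + 0.00385 * 89.6)
Rt = 100 * (1 + 0.34496)
Rt = 100 * 1.34496
Rt = 134.496 ohm

134.496 ohm


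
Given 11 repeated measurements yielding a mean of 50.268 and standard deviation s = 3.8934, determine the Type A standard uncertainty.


The standard uncertainty for Type A evaluation is u = s / sqrt(n).
u = 3.8934 / sqrt(11)
u = 3.8934 / 3.3166
u = 1.1739

1.1739


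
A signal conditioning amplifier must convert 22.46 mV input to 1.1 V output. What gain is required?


Gain = Vout / Vin (converting to same units).
G = 1.1 V / 22.46 mV
G = 1100.0 mV / 22.46 mV
G = 48.98

48.98


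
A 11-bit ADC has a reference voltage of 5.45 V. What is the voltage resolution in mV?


The resolution (LSB) of an ADC is Vref / 2^n.
LSB = 5.45 / 2^11
LSB = 5.45 / 2048
LSB = 0.00266113 V = 2.66113281 mV

2.66113281 mV


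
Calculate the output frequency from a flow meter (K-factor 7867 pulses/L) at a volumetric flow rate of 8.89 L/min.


Frequency = K * Q / 60 (converting L/min to L/s).
f = 7867 * 8.89 / 60
f = 69937.63 / 60
f = 1165.63 Hz

1165.63 Hz


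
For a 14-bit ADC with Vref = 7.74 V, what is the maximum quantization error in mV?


The maximum quantization error is +/- LSB/2.
LSB = Vref / 2^n = 7.74 / 16384 = 0.00047241 V
Max error = LSB / 2 = 0.00047241 / 2 = 0.00023621 V
Max error = 0.2362 mV

0.2362 mV


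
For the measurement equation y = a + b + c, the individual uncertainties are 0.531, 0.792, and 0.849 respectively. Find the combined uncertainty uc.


For a sum of independent quantities, uc = sqrt(u1^2 + u2^2 + u3^2).
uc = sqrt(0.531^2 + 0.792^2 + 0.849^2)
uc = sqrt(0.281961 + 0.627264 + 0.720801)
uc = 1.2767

1.2767


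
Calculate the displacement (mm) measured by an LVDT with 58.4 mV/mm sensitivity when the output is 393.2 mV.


Displacement = Vout / sensitivity.
d = 393.2 / 58.4
d = 6.733 mm

6.733 mm


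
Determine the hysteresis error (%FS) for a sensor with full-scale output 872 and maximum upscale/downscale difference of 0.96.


Hysteresis = (max difference / full scale) * 100%.
H = (0.96 / 872) * 100
H = 0.11 %FS

0.11 %FS


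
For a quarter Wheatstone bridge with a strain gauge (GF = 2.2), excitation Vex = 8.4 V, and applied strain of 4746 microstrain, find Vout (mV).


Quarter bridge output: Vout = (GF * epsilon * Vex) / 4.
Vout = (2.2 * 4746e-6 * 8.4) / 4
Vout = 0.08770608 / 4 V
Vout = 0.02192652 V = 21.9265 mV

21.9265 mV


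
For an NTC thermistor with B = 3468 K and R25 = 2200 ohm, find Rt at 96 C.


NTC thermistor equation: Rt = R25 * exp(B * (1/T - 1/T25)).
T in Kelvin: 369.15 K, T25 = 298.15 K
1/T - 1/T25 = 1/369.15 - 1/298.15 = -0.00064509
B * (1/T - 1/T25) = 3468 * -0.00064509 = -2.2372
Rt = 2200 * exp(-2.2372) = 234.9 ohm

234.9 ohm


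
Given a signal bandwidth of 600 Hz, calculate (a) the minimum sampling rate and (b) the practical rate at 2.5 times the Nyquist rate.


By Nyquist theorem, fs_min = 2 * fmax.
fs_min = 2 * 600 = 1200 Hz
Practical rate = 2.5 * fs_min = 2.5 * 1200 = 3000 Hz

fs_min = 1200 Hz, fs_practical = 3000 Hz


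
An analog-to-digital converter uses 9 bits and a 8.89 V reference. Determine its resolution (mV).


The resolution (LSB) of an ADC is Vref / 2^n.
LSB = 8.89 / 2^9
LSB = 8.89 / 512
LSB = 0.01736328 V = 17.36328125 mV

17.36328125 mV


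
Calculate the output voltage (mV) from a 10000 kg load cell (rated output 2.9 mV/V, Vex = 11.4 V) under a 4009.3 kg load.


Vout = rated_output * Vex * (load / capacity).
Vout = 2.9 * 11.4 * (4009.3 / 10000)
Vout = 2.9 * 11.4 * 0.40093
Vout = 13.255 mV

13.255 mV


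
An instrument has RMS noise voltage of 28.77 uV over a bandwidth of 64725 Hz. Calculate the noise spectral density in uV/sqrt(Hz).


Noise spectral density = Vrms / sqrt(BW).
NSD = 28.77 / sqrt(64725)
NSD = 28.77 / 254.4111
NSD = 0.1131 uV/sqrt(Hz)

0.1131 uV/sqrt(Hz)


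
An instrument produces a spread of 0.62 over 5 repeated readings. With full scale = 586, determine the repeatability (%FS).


Repeatability = (spread / full scale) * 100%.
R = (0.62 / 586) * 100
R = 0.106 %FS

0.106 %FS


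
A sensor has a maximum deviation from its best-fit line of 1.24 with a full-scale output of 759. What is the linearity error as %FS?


Linearity error = (max deviation / full scale) * 100%.
Linearity = (1.24 / 759) * 100
Linearity = 0.163 %FS

0.163 %FS


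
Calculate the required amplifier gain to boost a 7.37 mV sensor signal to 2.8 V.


Gain = Vout / Vin (converting to same units).
G = 2.8 V / 7.37 mV
G = 2800.0 mV / 7.37 mV
G = 379.92

379.92


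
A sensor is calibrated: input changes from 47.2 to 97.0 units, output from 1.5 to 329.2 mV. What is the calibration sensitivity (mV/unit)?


Sensitivity = (y2 - y1) / (x2 - x1).
S = (329.2 - 1.5) / (97.0 - 47.2)
S = 327.7 / 49.8
S = 6.5803 mV/unit

6.5803 mV/unit


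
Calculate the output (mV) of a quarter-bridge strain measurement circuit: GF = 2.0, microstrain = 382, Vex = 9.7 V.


Quarter bridge output: Vout = (GF * epsilon * Vex) / 4.
Vout = (2.0 * 382e-6 * 9.7) / 4
Vout = 0.0074108 / 4 V
Vout = 0.0018527 V = 1.8527 mV

1.8527 mV


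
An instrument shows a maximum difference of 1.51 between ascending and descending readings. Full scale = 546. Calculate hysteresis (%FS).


Hysteresis = (max difference / full scale) * 100%.
H = (1.51 / 546) * 100
H = 0.277 %FS

0.277 %FS


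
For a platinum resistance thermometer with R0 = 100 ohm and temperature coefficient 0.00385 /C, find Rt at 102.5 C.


The RTD equation: Rt = R0 * (1 + alpha * T).
Rt = 100 * (1 + 0.00385 * 102.5)
Rt = 100 * (1 + 0.394625)
Rt = 100 * 1.394625
Rt = 139.463 ohm

139.463 ohm


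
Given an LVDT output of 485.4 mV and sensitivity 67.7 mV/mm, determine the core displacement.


Displacement = Vout / sensitivity.
d = 485.4 / 67.7
d = 7.17 mm

7.17 mm


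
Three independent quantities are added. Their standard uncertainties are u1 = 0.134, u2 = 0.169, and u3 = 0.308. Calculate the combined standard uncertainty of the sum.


For a sum of independent quantities, uc = sqrt(u1^2 + u2^2 + u3^2).
uc = sqrt(0.134^2 + 0.169^2 + 0.308^2)
uc = sqrt(0.017956 + 0.028561 + 0.094864)
uc = 0.376

0.376


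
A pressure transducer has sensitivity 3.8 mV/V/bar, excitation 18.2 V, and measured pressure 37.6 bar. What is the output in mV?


Output = sensitivity * Vex * P.
Vout = 3.8 * 18.2 * 37.6
Vout = 69.16 * 37.6
Vout = 2600.42 mV

2600.42 mV


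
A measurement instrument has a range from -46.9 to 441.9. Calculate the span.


Span = upper range - lower range.
Span = 441.9 - (-46.9)
Span = 488.8

488.8


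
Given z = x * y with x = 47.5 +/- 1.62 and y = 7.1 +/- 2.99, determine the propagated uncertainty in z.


For a product z = x*y, the relative uncertainty is:
uz/z = sqrt((ux/x)^2 + (uy/y)^2)
Relative uncertainties: ux/x = 1.62/47.5 = 0.034105
uy/y = 2.99/7.1 = 0.421127
z = 47.5 * 7.1 = 337.2
uz = 337.2 * sqrt(0.034105^2 + 0.421127^2) = 142.49

142.49


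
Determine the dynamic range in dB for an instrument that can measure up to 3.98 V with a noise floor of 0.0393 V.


Dynamic range = 20 * log10(Vmax / Vnoise).
DR = 20 * log10(3.98 / 0.0393)
DR = 20 * log10(101.27)
DR = 40.11 dB

40.11 dB


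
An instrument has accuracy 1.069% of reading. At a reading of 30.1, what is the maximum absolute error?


Absolute error = (accuracy% / 100) * reading.
Error = (1.069 / 100) * 30.1
Error = 0.01069 * 30.1
Error = 0.3218

0.3218


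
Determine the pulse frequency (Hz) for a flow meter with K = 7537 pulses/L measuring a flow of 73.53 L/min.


Frequency = K * Q / 60 (converting L/min to L/s).
f = 7537 * 73.53 / 60
f = 554195.61 / 60
f = 9236.59 Hz

9236.59 Hz


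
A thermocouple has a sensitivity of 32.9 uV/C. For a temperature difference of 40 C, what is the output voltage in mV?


The thermocouple output V = sensitivity * dT.
V = 32.9 uV/C * 40 C
V = 1316.0 uV
V = 1.316 mV

1.316 mV


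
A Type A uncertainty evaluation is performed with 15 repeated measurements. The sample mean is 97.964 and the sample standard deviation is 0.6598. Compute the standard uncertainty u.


The standard uncertainty for Type A evaluation is u = s / sqrt(n).
u = 0.6598 / sqrt(15)
u = 0.6598 / 3.873
u = 0.1704

0.1704


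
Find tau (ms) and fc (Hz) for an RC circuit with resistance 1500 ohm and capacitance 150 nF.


Time constant: tau = R * C.
tau = 1500 * 1.50e-07 = 0.000225 s
tau = 0.225 ms
Cutoff frequency: fc = 1 / (2*pi*R*C).
fc = 1 / (2*pi*0.000225) = 707.36 Hz

tau = 0.225 ms, fc = 707.36 Hz


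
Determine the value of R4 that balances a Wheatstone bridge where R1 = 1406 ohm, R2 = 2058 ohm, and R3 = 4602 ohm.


At balance: R1*R4 = R2*R3, so R4 = R2*R3/R1.
R4 = 2058 * 4602 / 1406
R4 = 9470916 / 1406
R4 = 6736.07 ohm

6736.07 ohm


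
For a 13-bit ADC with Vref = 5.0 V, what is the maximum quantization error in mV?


The maximum quantization error is +/- LSB/2.
LSB = Vref / 2^n = 5.0 / 8192 = 0.00061035 V
Max error = LSB / 2 = 0.00061035 / 2 = 0.00030518 V
Max error = 0.3052 mV

0.3052 mV


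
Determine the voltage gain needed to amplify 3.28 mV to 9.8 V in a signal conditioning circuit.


Gain = Vout / Vin (converting to same units).
G = 9.8 V / 3.28 mV
G = 9800.0 mV / 3.28 mV
G = 2987.8

2987.8
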